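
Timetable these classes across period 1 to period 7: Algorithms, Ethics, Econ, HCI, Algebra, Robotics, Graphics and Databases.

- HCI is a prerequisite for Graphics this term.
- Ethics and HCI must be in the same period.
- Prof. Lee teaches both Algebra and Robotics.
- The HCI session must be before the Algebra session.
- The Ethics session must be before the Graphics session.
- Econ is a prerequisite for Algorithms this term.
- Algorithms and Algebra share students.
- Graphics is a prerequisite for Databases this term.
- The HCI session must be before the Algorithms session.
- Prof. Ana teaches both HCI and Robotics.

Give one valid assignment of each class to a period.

Algebra=period 3, Algorithms=period 2, Econ=period 1, Graphics=period 2, Databases=period 3, Robotics=period 2, Ethics=period 1, HCI=period 1

Checking: HCI(period 1) before Algorithms(period 2); Econ(period 1) before Algorithms(period 2); Graphics(period 2) before Databases(period 3); HCI(period 1) before Algebra(period 3); Ethics(period 1) before Graphics(period 2); HCI(period 1) before Graphics(period 2); Algorithms(period 2) != Algebra(period 3); Algebra(period 3) != Robotics(period 2); HCI(period 1) != Robotics(period 2); Ethics = HCI = period 1.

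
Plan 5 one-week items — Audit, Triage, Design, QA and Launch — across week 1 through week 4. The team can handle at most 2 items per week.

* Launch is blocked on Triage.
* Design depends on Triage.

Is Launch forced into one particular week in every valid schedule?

Launch can be week 2 (e.g. Triage=week 1; Launch=week 2; Design=week 2; QA=week 3; Audit=week 1) or week 3 (e.g. QA=week 2; Design=week 2; Audit=week 1; Launch=week 3; Triage=week 1).

No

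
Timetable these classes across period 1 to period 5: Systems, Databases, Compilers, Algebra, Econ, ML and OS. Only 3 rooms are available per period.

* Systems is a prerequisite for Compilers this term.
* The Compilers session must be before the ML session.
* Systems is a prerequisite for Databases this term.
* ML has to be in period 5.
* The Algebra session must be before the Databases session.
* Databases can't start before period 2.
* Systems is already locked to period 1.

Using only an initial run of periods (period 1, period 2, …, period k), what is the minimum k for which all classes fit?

The precedence chain requires at least 3 distinct periods.
With at most 3 per period and 7 classes, at least 3 periods are needed.
ML can't be placed before period 5, so the schedule must run through at least period 5.
5 works (last occupied period: period 5): for example ML -> period 5; Systems -> period 1; Algebra -> period 1; Econ -> period 1; Compilers -> period 2; OS -> period 2; Databases -> period 2.

5 periods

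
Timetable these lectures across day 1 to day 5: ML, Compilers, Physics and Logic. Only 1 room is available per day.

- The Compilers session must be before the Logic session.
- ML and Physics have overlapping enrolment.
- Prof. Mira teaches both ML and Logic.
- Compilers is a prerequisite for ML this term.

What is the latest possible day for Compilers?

day 3

Downstream work caps Compilers at day 4.
Compilers at day 3 is achievable: Logic=day 5; Compilers=day 3; ML=day 4; Physics=day 1.
Nothing later works — the conflict and capacity constraints rule out every day after day 3.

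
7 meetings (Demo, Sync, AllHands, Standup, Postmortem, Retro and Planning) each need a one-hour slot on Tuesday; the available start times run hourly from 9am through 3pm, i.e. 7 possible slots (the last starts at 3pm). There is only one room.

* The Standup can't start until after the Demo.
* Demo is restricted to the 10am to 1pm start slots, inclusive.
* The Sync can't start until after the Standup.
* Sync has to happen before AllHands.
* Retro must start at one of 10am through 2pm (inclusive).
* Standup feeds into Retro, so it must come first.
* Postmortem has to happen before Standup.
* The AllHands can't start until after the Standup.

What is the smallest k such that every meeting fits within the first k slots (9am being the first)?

7 slots

The precedence chain requires at least 4 distinct slots.
With at most 1 per slot and 7 meetings, at least 7 slots are needed.
Propagating the time windows through the other constraints, AllHands can't land before 1pm — that is slot 5 counting from 9am — so the schedule must run through at least 5 slots.
7 works (last occupied slot: 3pm): for example Retro -> 12pm; AllHands -> 2pm; Planning -> 3pm; Standup -> 11am; Demo -> 10am; Postmortem -> 9am; Sync -> 1pm.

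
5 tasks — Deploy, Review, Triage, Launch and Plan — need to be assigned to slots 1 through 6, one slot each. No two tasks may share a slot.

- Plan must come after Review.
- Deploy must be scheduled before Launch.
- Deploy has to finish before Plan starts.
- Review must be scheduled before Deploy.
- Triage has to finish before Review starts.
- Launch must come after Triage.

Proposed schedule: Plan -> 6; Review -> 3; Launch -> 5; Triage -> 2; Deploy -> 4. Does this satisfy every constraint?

Triage has to finish before Review starts — holds.
Deploy must be scheduled before Launch — holds.
Deploy has to finish before Plan starts — holds.
Review must be scheduled before Deploy — holds.
No two tasks may share a slot — holds.
Plan must come after Review — holds.
Launch must come after Triage — holds.

Valid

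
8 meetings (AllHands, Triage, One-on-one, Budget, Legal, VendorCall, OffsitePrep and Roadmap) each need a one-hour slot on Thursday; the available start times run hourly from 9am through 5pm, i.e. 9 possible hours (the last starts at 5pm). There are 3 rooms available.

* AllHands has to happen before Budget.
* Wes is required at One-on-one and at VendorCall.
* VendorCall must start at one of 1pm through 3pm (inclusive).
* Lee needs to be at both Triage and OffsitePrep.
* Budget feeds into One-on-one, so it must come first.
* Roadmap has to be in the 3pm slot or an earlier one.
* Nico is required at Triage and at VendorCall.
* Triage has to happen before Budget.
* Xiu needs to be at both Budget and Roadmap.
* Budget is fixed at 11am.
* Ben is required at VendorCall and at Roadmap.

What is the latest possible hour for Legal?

5pm

Legal at 5pm is achievable: Roadmap -> 9am, OffsitePrep -> 10am, Legal -> 5pm, AllHands -> 9am, Budget -> 11am, Triage -> 9am, One-on-one -> 12pm, VendorCall -> 1pm.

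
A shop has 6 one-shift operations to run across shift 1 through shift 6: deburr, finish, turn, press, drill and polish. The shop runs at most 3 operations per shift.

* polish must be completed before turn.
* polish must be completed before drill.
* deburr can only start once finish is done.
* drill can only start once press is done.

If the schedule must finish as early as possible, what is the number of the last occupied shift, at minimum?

The precedence chain requires at least 2 distinct shifts.
With at most 3 per shift and 6 operations, at least 2 shifts are needed.
2 works (last occupied shift: shift 2): for example deburr in shift 2; finish in shift 1; turn in shift 2; drill in shift 2; polish in shift 1; press in shift 1.

shift 2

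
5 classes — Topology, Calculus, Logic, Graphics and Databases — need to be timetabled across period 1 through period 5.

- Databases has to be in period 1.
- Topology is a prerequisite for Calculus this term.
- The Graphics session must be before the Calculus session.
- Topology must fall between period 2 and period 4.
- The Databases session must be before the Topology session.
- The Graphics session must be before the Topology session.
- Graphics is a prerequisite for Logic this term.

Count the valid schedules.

35

Splitting on Topology: it can be period 2 (12), period 3 (14), period 4 (9). Listing each branch's schedules as (Calculus, Logic, Graphics, Databases) by period number:
Topology=period 2: (3,2,1,1) (3,3,1,1) (3,4,1,1) (3,5,1,1) (4,2,1,1) (4,3,1,1) (4,4,1,1) (4,5,1,1) (5,2,1,1) (5,3,1,1) (5,4,1,1) (5,5,1,1) — 12.
Topology=period 3: (4,2,1,1) (4,3,1,1) (4,3,2,1) (4,4,1,1) (4,4,2,1) (4,5,1,1) (4,5,2,1) (5,2,1,1) (5,3,1,1) (5,3,2,1) (5,4,1,1) (5,4,2,1) (5,5,1,1) (5,5,2,1) — 14.
Topology=period 4: (5,2,1,1) (5,3,1,1) (5,3,2,1) (5,4,1,1) (5,4,2,1) (5,4,3,1) (5,5,1,1) (5,5,2,1) (5,5,3,1) — 9.
Summing: 12 + 14 + 9 = 35.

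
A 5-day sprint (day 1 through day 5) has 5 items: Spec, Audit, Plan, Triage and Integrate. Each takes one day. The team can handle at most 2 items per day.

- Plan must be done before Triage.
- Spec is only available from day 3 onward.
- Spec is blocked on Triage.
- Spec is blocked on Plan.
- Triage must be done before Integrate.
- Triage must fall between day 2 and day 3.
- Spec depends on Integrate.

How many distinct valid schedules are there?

Splitting on Spec: it can be day 4 (5), day 5 (20). Listing each branch's schedules as (Audit, Plan, Triage, Integrate) by day number:
Spec=day 4: (1,1,2,3) (2,1,2,3) (3,1,2,3) (4,1,2,3) (5,1,2,3) — 5.
Spec=day 5: (1,1,2,3) (1,1,2,4) (1,1,3,4) (1,2,3,4) (2,1,2,3) (2,1,2,4) (2,1,3,4) (2,2,3,4) (3,1,2,3) (3,1,2,4) (3,1,3,4) (3,2,3,4) (4,1,2,3) (4,1,2,4) (4,1,3,4) (4,2,3,4) (5,1,2,3) (5,1,2,4) (5,1,3,4) (5,2,3,4) — 20.
Summing: 5 + 20 = 25.

25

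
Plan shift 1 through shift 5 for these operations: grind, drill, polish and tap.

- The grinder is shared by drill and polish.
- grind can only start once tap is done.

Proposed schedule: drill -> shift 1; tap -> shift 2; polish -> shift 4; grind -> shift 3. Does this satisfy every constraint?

Yes

The grinder is shared by drill and polish — holds.
grind can only start once tap is done — holds.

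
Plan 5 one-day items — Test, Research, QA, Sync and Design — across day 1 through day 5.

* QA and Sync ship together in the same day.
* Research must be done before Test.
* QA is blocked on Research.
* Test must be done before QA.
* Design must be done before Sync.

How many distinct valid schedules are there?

35

Splitting on Test: it can be day 2 (9), day 3 (14), day 4 (12). Listing each branch's schedules as (Research, QA, Sync, Design) by day number:
Test=day 2: (1,3,3,1) (1,3,3,2) (1,4,4,1) (1,4,4,2) (1,4,4,3) (1,5,5,1) (1,5,5,2) (1,5,5,3) (1,5,5,4) — 9.
Test=day 3: (1,4,4,1) (1,4,4,2) (1,4,4,3) (1,5,5,1) (1,5,5,2) (1,5,5,3) (1,5,5,4) (2,4,4,1) (2,4,4,2) (2,4,4,3) (2,5,5,1) (2,5,5,2) (2,5,5,3) (2,5,5,4) — 14.
Test=day 4: (1,5,5,1) (1,5,5,2) (1,5,5,3) (1,5,5,4) (2,5,5,1) (2,5,5,2) (2,5,5,3) (2,5,5,4) (3,5,5,1) (3,5,5,2) (3,5,5,3) (3,5,5,4) — 12.
Summing: 9 + 14 + 12 = 35.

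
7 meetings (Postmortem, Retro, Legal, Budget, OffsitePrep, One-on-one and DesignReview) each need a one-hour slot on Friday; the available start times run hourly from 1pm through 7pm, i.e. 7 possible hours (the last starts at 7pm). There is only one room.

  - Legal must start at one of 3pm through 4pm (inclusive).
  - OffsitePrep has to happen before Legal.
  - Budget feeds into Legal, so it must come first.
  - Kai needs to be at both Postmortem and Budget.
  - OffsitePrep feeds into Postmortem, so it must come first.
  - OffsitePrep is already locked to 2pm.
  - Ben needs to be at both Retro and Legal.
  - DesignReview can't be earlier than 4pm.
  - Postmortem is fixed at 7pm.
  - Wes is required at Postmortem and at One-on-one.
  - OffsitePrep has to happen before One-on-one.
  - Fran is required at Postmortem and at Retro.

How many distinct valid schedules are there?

12

Splitting on Retro: it can be 1pm (2), 3pm (2), 4pm (2), 5pm (3), 6pm (3). Listing each branch's schedules as (Postmortem, Legal, Budget, OffsitePrep, One-on-one, DesignReview):
Retro=1pm: (7pm,4pm,3pm,2pm,5pm,6pm) (7pm,4pm,3pm,2pm,6pm,5pm) — 2.
Retro=3pm: (7pm,4pm,1pm,2pm,5pm,6pm) (7pm,4pm,1pm,2pm,6pm,5pm) — 2.
Retro=4pm: (7pm,3pm,1pm,2pm,5pm,6pm) (7pm,3pm,1pm,2pm,6pm,5pm) — 2.
Retro=5pm: (7pm,3pm,1pm,2pm,4pm,6pm) (7pm,3pm,1pm,2pm,6pm,4pm) (7pm,4pm,1pm,2pm,3pm,6pm) — 3.
Retro=6pm: (7pm,3pm,1pm,2pm,4pm,5pm) (7pm,3pm,1pm,2pm,5pm,4pm) (7pm,4pm,1pm,2pm,3pm,5pm) — 3.
Summing: 2 + 2 + 2 + 3 + 3 = 12.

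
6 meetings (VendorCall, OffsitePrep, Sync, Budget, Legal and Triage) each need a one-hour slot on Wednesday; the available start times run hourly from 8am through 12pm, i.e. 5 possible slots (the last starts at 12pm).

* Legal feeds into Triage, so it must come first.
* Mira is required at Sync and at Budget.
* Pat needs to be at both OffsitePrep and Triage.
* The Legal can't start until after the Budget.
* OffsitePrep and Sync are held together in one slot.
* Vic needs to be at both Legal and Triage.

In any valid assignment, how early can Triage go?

10am

Precedence pushes Triage to at least 10am.
Triage at 10am is achievable: VendorCall=8am; Budget=8am; Legal=9am; OffsitePrep=9am; Triage=10am; Sync=9am.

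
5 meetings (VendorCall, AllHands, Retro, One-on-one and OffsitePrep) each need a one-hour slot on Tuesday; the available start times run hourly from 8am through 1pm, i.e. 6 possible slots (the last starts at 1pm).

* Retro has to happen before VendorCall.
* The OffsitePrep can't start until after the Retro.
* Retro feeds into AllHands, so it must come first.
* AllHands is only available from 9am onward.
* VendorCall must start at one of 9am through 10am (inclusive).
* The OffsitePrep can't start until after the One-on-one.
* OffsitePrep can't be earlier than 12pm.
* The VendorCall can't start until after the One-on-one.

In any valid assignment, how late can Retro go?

Downstream work caps Retro at 9am.
Retro at 9am is achievable: OffsitePrep -> 12pm, Retro -> 9am, VendorCall -> 10am, AllHands -> 10am, One-on-one -> 8am.

9am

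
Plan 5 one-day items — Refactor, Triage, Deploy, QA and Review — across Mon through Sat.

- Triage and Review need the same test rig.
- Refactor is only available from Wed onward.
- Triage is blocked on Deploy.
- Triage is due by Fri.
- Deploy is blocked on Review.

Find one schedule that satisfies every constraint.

Refactor=Wed; QA=Mon; Deploy=Tue; Triage=Wed; Review=Mon

Checking: Deploy(Tue) before Triage(Wed); Review(Mon) before Deploy(Tue); Triage(Wed) != Review(Mon); Triage=Wed in [Mon,Fri]; Refactor=Wed in [Wed,Sat].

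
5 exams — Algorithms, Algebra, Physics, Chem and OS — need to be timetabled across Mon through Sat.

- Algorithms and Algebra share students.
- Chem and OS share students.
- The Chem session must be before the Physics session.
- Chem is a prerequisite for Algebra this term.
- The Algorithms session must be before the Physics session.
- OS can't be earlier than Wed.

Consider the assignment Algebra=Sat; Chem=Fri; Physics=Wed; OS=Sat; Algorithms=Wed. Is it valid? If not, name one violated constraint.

OS can't be earlier than Wed — holds.
Chem is a prerequisite for Algebra this term — holds.
Algorithms and Algebra share students — holds.
The Algorithms session must be before the Physics session — violated.
The Chem session must be before the Physics session — violated.
Chem and OS share students — holds.

Invalid. The Chem session must be before the Physics session.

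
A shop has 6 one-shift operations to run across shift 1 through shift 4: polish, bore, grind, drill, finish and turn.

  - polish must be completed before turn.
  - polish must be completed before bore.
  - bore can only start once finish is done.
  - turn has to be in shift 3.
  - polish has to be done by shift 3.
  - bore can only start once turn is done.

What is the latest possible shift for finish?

shift 3

Downstream work caps finish at shift 3.
finish at shift 3 is achievable: bore -> shift 4, grind -> shift 1, drill -> shift 1, polish -> shift 1, finish -> shift 3, turn -> shift 3.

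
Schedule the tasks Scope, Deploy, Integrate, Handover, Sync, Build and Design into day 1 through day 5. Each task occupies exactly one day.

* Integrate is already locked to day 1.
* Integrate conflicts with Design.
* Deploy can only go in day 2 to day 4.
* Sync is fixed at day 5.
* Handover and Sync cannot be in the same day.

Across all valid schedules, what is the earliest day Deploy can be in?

day 2

Deploy is available from day 2; Deploy's own window allows nothing later than day 4.
Deploy at day 2 is achievable: Build in day 1; Scope in day 1; Integrate in day 1; Handover in day 1; Sync in day 5; Deploy in day 2; Design in day 2.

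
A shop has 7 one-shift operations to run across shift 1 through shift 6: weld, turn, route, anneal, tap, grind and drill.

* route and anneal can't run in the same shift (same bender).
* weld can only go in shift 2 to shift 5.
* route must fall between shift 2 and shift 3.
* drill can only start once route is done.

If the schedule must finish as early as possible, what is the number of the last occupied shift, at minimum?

shift 3

The precedence chain requires at least 2 distinct shifts.
Propagating the time windows through the other constraints, drill can't land before shift 3, so the schedule must run through at least shift 3.
3 works (last occupied shift: shift 3): for example turn=shift 1; grind=shift 1; anneal=shift 1; tap=shift 1; route=shift 2; drill=shift 3; weld=shift 2.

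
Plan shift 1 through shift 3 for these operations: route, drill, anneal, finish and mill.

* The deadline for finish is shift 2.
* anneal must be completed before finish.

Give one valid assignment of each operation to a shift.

mill in shift 1; anneal in shift 1; finish in shift 2; drill in shift 1; route in shift 1

Checking: anneal(shift 1) before finish(shift 2); finish=shift 2 in [shift 1,shift 2].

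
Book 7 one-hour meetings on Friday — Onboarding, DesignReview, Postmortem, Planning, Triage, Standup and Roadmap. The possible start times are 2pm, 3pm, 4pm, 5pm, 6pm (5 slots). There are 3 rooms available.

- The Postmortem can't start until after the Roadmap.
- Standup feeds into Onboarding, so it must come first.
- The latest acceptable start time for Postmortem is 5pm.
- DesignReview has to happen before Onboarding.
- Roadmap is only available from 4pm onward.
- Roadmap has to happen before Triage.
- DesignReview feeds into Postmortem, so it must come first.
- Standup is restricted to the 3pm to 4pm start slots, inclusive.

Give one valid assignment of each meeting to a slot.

Standup -> 3pm; Onboarding -> 4pm; Postmortem -> 5pm; Planning -> 2pm; DesignReview -> 2pm; Roadmap -> 4pm; Triage -> 5pm

Checking: DesignReview(2pm) before Postmortem(5pm); DesignReview(2pm) before Onboarding(4pm); Standup(3pm) before Onboarding(4pm); Roadmap(4pm) before Postmortem(5pm); Roadmap(4pm) before Triage(5pm); Standup=3pm in [3pm,4pm]; Roadmap=4pm in [4pm,6pm]; Postmortem=5pm in [2pm,5pm]; max 2 per slot (cap 3).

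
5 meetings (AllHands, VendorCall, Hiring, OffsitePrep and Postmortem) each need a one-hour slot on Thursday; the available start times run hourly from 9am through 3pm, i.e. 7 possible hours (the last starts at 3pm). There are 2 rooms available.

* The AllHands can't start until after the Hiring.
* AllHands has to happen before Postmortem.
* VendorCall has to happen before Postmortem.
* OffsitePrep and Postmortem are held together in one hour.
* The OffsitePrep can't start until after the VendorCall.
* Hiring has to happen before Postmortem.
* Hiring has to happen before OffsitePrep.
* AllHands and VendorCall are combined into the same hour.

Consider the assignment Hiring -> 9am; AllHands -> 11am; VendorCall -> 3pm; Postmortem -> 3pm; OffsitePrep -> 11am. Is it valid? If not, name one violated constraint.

No — it violates: The OffsitePrep can't start until after the VendorCall

Hiring has to happen before Postmortem — holds.
AllHands and VendorCall are combined into the same hour — violated.
OffsitePrep and Postmortem are held together in one hour — violated.
AllHands has to happen before Postmortem — holds.
The OffsitePrep can't start until after the VendorCall — violated.
Hiring has to happen before OffsitePrep — holds.
There are 2 rooms available — holds.
The AllHands can't start until after the Hiring — holds.
VendorCall has to happen before Postmortem — violated.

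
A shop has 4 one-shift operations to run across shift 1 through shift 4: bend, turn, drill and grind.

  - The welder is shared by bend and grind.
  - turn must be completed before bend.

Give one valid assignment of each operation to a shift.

bend in shift 2, grind in shift 1, drill in shift 1, turn in shift 1

Checking: turn(shift 1) before bend(shift 2); bend(shift 2) != grind(shift 1).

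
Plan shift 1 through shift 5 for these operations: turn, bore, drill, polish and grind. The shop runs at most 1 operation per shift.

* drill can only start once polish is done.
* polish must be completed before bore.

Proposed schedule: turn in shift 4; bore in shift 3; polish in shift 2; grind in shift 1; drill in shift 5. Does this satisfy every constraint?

Yes, all constraints hold

polish must be completed before bore — holds.
The shop runs at most 1 operation per shift — holds.
drill can only start once polish is done — holds.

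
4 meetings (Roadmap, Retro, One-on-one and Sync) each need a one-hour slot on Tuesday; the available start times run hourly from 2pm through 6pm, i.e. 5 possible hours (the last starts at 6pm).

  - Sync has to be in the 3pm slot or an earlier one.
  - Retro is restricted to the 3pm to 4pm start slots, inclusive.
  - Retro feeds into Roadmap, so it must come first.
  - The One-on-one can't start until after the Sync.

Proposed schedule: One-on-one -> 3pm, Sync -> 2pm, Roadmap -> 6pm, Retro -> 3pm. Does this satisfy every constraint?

Valid

Retro feeds into Roadmap, so it must come first — holds.
Sync has to be in the 3pm slot or an earlier one — holds.
Retro is restricted to the 3pm to 4pm start slots, inclusive — holds.
The One-on-one can't start until after the Sync — holds.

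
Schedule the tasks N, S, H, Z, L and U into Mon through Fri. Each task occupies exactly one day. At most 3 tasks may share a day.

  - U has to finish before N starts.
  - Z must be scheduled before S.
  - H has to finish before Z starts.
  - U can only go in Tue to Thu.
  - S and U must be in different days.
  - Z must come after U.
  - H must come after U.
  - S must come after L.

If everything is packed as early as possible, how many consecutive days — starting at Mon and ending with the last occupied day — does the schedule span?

The precedence chain requires at least 4 distinct days.
With at most 3 per day and 6 tasks, at least 2 days are needed.
Propagating the time windows through the other constraints, S can't land before Fri — that is day 5 counting from Mon — so the schedule must run through at least 5 days.
5 works (last occupied day: Fri): for example U=Tue, H=Wed, S=Fri, L=Mon, Z=Thu, N=Wed.

5 days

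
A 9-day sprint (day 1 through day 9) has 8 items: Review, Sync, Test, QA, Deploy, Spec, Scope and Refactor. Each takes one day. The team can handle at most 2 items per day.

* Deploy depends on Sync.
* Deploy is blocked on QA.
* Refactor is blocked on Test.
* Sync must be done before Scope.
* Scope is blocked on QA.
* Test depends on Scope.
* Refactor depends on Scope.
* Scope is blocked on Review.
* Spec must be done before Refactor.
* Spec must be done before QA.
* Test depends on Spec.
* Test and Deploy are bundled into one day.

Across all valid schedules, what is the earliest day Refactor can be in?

Precedence pushes Refactor to at least day 5.
Refactor at day 5 is achievable: Spec=day 1; Refactor=day 5; Test=day 4; Sync=day 1; Scope=day 3; Review=day 2; Deploy=day 4; QA=day 2.

day 5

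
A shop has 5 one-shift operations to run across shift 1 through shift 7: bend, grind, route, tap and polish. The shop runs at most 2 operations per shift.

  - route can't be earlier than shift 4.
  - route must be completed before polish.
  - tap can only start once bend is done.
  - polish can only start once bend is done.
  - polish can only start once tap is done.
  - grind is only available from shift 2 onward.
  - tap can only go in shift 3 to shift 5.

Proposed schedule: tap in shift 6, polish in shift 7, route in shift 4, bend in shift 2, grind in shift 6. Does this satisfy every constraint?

No — it violates: tap can only go in shift 3 to shift 5

tap can only go in shift 3 to shift 5 — violated.
polish can only start once tap is done — holds.
route must be completed before polish — holds.
polish can only start once bend is done — holds.
grind is only available from shift 2 onward — holds.
route can't be earlier than shift 4 — holds.
The shop runs at most 2 operations per shift — holds.
tap can only start once bend is done — holds.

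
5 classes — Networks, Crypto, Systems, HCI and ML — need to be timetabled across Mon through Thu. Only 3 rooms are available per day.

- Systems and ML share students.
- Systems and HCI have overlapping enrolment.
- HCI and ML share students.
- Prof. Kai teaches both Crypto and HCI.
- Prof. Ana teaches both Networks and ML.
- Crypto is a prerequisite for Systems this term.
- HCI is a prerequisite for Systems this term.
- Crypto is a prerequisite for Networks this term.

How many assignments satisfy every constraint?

29

Splitting on Networks: it can be Tue (5), Wed (10), Thu (14). Listing each branch's schedules as (Crypto, Systems, HCI, ML):
Networks=Tue: (Mon,Wed,Tue,Mon) (Mon,Wed,Tue,Thu) (Mon,Thu,Tue,Mon) (Mon,Thu,Tue,Wed) (Mon,Thu,Wed,Mon) — 5.
Networks=Wed: (Mon,Wed,Tue,Mon) (Mon,Wed,Tue,Thu) (Mon,Thu,Tue,Mon) (Mon,Thu,Wed,Mon) (Mon,Thu,Wed,Tue) (Tue,Wed,Mon,Tue) (Tue,Wed,Mon,Thu) (Tue,Thu,Mon,Tue) (Tue,Thu,Wed,Mon) (Tue,Thu,Wed,Tue) — 10.
Networks=Thu: (Mon,Wed,Tue,Mon) (Mon,Thu,Tue,Mon) (Mon,Thu,Tue,Wed) (Mon,Thu,Wed,Mon) (Mon,Thu,Wed,Tue) (Tue,Wed,Mon,Tue) (Tue,Thu,Mon,Tue) (Tue,Thu,Mon,Wed) (Tue,Thu,Wed,Mon) (Tue,Thu,Wed,Tue) (Wed,Thu,Mon,Tue) (Wed,Thu,Mon,Wed) (Wed,Thu,Tue,Mon) (Wed,Thu,Tue,Wed) — 14.
Summing: 5 + 10 + 14 = 29.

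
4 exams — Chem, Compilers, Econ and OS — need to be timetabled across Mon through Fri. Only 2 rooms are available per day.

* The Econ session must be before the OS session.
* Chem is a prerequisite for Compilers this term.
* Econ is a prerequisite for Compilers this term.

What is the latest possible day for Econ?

Thu

Downstream work caps Econ at Thu.
Econ at Thu is achievable: Chem=Mon; OS=Fri; Econ=Thu; Compilers=Fri.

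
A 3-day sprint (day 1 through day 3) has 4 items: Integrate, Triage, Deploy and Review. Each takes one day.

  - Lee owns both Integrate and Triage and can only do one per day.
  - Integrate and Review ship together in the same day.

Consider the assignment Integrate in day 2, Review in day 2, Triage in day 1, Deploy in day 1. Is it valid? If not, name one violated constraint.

Yes

Lee owns both Integrate and Triage and can only do one per day — holds.
Integrate and Review ship together in the same day — holds.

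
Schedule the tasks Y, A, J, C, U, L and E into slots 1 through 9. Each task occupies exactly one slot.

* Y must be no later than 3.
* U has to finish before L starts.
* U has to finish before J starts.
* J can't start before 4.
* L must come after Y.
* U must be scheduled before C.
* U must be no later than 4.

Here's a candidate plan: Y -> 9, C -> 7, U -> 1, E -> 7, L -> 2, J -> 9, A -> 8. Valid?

L must come after Y — violated.
U must be scheduled before C — holds.
Y must be no later than 3 — violated.
U has to finish before L starts — holds.
U has to finish before J starts — holds.
U must be no later than 4 — holds.
J can't start before 4 — holds.

No — it violates: L must come after Y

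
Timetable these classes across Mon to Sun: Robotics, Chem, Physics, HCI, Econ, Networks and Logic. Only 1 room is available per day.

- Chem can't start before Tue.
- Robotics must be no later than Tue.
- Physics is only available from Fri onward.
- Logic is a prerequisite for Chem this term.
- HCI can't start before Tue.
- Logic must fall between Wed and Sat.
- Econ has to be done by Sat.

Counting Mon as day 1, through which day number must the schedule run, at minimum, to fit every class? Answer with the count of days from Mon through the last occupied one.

The precedence chain requires at least 2 distinct days.
With at most 1 per day and 7 classes, at least 7 days are needed.
Physics can't be placed before Fri — that is day 5 counting from Mon — so the schedule must run through at least 5 days.
7 works (last occupied day: Sun): for example HCI=Tue; Physics=Fri; Logic=Wed; Networks=Sun; Econ=Sat; Chem=Thu; Robotics=Mon.

7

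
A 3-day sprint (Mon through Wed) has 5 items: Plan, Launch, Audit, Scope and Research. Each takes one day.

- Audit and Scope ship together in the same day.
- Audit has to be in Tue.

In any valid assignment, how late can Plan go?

Plan at Wed is achievable: Audit -> Tue, Research -> Mon, Launch -> Mon, Plan -> Wed, Scope -> Tue.

Wed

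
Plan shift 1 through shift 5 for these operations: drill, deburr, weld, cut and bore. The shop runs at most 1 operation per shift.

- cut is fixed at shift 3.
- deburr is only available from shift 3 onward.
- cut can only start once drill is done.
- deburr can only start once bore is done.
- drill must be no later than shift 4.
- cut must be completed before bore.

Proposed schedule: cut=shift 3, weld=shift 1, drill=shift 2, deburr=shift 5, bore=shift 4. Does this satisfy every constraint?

Yes, all constraints hold

deburr can only start once bore is done — holds.
cut must be completed before bore — holds.
cut is fixed at shift 3 — holds.
cut can only start once drill is done — holds.
The shop runs at most 1 operation per shift — holds.
drill must be no later than shift 4 — holds.
deburr is only available from shift 3 onward — holds.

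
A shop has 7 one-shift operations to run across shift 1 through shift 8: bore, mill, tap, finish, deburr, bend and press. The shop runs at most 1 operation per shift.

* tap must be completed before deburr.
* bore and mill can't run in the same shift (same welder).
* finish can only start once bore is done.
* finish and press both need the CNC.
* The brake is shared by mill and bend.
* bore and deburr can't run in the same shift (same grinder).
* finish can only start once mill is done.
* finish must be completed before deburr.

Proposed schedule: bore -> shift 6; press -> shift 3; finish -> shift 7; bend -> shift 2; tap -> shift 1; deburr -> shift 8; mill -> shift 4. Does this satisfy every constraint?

Yes, all constraints hold

The shop runs at most 1 operation per shift — holds.
finish can only start once bore is done — holds.
finish and press both need the CNC — holds.
bore and deburr can't run in the same shift (same grinder) — holds.
tap must be completed before deburr — holds.
finish can only start once mill is done — holds.
finish must be completed before deburr — holds.
The brake is shared by mill and bend — holds.
bore and mill can't run in the same shift (same welder) — holds.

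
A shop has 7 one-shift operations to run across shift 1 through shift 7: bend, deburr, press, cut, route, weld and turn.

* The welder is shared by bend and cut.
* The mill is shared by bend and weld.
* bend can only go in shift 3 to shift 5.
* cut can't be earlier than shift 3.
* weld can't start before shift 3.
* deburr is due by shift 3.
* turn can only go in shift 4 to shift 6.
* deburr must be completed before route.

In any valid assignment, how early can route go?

shift 2

Precedence pushes route to at least shift 2.
route at shift 2 is achievable: bend -> shift 3; turn -> shift 4; cut -> shift 4; weld -> shift 4; deburr -> shift 1; route -> shift 2; press -> shift 1.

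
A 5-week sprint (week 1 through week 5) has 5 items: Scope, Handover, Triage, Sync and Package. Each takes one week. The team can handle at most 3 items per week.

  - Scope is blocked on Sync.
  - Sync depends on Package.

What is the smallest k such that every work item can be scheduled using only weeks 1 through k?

3

The precedence chain requires at least 3 distinct weeks.
With at most 3 per week and 5 work items, at least 2 weeks are needed.
3 works (last occupied week: week 3): for example Handover in week 1; Sync in week 2; Package in week 1; Triage in week 1; Scope in week 3.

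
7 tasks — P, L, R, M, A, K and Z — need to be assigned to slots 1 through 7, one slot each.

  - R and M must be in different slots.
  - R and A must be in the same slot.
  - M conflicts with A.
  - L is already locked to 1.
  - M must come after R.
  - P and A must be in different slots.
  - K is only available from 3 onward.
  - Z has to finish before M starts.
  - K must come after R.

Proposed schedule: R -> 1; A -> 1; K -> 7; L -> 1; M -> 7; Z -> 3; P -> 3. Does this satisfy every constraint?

Valid

Z has to finish before M starts — holds.
P and A must be in different slots — holds.
M must come after R — holds.
L is already locked to 1 — holds.
R and M must be in different slots — holds.
K is only available from 3 onward — holds.
M conflicts with A — holds.
R and A must be in the same slot — holds.
K must come after R — holds.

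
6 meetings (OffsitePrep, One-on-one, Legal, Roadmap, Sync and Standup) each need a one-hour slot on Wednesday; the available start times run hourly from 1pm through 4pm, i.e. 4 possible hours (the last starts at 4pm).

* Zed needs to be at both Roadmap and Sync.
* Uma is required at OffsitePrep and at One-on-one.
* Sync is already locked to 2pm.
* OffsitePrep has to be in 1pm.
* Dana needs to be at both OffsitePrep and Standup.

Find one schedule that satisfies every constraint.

Standup in 2pm, Roadmap in 1pm, Sync in 2pm, OffsitePrep in 1pm, One-on-one in 2pm, Legal in 1pm

Checking: Roadmap(1pm) != Sync(2pm); OffsitePrep(1pm) != Standup(2pm); OffsitePrep(1pm) != One-on-one(2pm); Sync=2pm in [2pm,2pm]; OffsitePrep=1pm in [1pm,1pm].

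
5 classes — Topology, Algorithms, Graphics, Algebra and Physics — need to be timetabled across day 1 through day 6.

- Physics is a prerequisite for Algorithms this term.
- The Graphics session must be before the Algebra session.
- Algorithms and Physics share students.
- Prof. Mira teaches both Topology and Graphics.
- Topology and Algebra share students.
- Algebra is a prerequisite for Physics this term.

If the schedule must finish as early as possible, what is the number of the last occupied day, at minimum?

The precedence chain requires at least 4 distinct days.
4 works (last occupied day: day 4): for example Topology -> day 3, Algebra -> day 2, Algorithms -> day 4, Physics -> day 3, Graphics -> day 1.

4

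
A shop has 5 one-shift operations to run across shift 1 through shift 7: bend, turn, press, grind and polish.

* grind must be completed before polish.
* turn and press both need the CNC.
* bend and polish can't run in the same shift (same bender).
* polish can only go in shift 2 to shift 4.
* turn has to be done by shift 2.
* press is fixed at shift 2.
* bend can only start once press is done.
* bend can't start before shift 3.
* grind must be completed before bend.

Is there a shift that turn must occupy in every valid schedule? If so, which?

shift 1

turn's window is shift 1–shift 2.
press is fixed at shift 2, and turn can't share a shift with press.
So turn must be shift 1.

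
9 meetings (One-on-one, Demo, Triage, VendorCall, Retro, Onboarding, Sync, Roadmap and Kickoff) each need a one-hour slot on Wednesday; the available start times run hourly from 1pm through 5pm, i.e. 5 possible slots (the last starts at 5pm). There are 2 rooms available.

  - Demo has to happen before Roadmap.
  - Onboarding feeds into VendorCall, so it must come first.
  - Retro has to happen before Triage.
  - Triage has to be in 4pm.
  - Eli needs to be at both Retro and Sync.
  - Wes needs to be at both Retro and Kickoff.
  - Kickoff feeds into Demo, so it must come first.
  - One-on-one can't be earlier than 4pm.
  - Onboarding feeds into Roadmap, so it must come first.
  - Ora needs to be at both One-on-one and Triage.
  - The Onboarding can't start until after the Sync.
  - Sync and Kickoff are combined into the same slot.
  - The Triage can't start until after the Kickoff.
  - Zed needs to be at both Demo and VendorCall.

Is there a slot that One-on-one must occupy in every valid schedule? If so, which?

One-on-one's window is 4pm–5pm.
Triage is fixed at 4pm, and One-on-one can't share a slot with Triage.
So One-on-one must be 5pm.

5pm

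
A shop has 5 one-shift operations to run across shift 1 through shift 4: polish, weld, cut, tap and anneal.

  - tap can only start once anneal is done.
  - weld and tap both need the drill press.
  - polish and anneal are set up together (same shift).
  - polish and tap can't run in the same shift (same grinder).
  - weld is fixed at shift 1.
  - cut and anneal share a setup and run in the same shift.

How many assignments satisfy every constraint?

Splitting on polish: it can be shift 1 (3), shift 2 (2), shift 3 (1). Listing each branch's schedules as (weld, cut, tap, anneal) by shift number:
polish=shift 1: (1,1,2,1) (1,1,3,1) (1,1,4,1) — 3.
polish=shift 2: (1,2,3,2) (1,2,4,2) — 2.
polish=shift 3: (1,3,4,3) — 1.
Summing: 3 + 2 + 1 = 6.

6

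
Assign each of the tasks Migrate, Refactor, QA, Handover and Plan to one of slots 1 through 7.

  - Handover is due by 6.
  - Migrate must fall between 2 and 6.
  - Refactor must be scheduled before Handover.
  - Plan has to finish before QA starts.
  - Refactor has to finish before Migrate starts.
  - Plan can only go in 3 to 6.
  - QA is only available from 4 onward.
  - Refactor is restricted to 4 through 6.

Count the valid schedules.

50

Splitting on Migrate: it can be 5 (20), 6 (30). Listing each branch's schedules as (Refactor, QA, Handover, Plan):
Migrate=5: (4,4,5,3) (4,4,6,3) (4,5,5,3) (4,5,5,4) (4,5,6,3) (4,5,6,4) (4,6,5,3) (4,6,5,4) (4,6,5,5) (4,6,6,3) (4,6,6,4) (4,6,6,5) (4,7,5,3) (4,7,5,4) (4,7,5,5) (4,7,5,6) (4,7,6,3) (4,7,6,4) (4,7,6,5) (4,7,6,6) — 20.
Migrate=6: (4,4,5,3) (4,4,6,3) (4,5,5,3) (4,5,5,4) (4,5,6,3) (4,5,6,4) (4,6,5,3) (4,6,5,4) (4,6,5,5) (4,6,6,3) (4,6,6,4) (4,6,6,5) (4,7,5,3) (4,7,5,4) (4,7,5,5) (4,7,5,6) (4,7,6,3) (4,7,6,4) (4,7,6,5) (4,7,6,6) (5,4,6,3) (5,5,6,3) (5,5,6,4) (5,6,6,3) (5,6,6,4) (5,6,6,5) (5,7,6,3) (5,7,6,4) (5,7,6,5) (5,7,6,6) — 30.
Summing: 20 + 30 = 50.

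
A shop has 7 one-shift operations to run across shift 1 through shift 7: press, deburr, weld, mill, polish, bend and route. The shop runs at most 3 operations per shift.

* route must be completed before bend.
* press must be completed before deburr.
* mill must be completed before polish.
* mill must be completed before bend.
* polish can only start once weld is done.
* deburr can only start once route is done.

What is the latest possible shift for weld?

Downstream work caps weld at shift 6.
weld at shift 6 is achievable: weld=shift 6, polish=shift 7, deburr=shift 2, mill=shift 1, route=shift 1, press=shift 1, bend=shift 2.

shift 6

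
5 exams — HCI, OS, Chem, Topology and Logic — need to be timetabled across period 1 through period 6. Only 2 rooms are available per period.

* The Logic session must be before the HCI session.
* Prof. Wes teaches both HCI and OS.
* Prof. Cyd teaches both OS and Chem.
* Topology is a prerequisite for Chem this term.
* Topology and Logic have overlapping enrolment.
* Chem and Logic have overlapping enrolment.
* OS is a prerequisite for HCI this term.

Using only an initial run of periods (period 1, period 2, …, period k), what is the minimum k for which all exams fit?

The precedence chain requires at least 2 distinct periods.
With at most 2 per period and 5 exams, at least 3 periods are needed.
3 works (last occupied period: period 3): for example Chem -> period 3, Topology -> period 2, HCI -> period 2, Logic -> period 1, OS -> period 1.

3 periods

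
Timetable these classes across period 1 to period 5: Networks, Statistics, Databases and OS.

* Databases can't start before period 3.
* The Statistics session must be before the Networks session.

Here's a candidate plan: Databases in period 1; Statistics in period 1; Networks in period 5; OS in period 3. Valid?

The Statistics session must be before the Networks session — holds.
Databases can't start before period 3 — violated.

No. Databases can't start before period 3 is not satisfied.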